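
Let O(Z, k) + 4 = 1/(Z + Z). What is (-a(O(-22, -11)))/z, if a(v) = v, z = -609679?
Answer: -177/26825876 ≈ -6.5981e-6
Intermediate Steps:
O(Z, k) = -4 + 1/(2*Z) (O(Z, k) = -4 + 1/(Z + Z) = -4 + 1/(2*Z))
(-a(O(-22, -11)))/z = -(-4 + (1/2)/(-22))/(-609679) = -(-4 + (1/2)*(-1/22))*(-1/609679) = -(-4 - 1/44)*(-1/609679) = -1*(-177/44)*(-1/609679) = (177/44)*(-1/609679) = -177/26825876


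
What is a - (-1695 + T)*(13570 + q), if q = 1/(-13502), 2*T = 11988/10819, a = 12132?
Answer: 3360639131989545/146078138 ≈ 2.3006e+7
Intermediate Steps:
T = 5994/10819 (T = (11988/10819)/2 = (11988*(1/10819))/2 = (½)*(11988/10819) = 5994/10819 ≈ 0.55403)
q = -1/13502 ≈ -7.4063e-5
a - (-1695 + T)*(13570 + q) = 12132 - (-1695 + 5994/10819)*(13570 - 1/13502) = 12132 - (-18332211)*183222139/(10819*13502) = 12132 - 1*(-3358866912019329/146078138) = 12132 + 3358866912019329/146078138 = 3360639131989545/146078138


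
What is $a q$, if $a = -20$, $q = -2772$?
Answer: $55440$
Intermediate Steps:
$a q = \left(-20\right) \left(-2772\right) = 55440$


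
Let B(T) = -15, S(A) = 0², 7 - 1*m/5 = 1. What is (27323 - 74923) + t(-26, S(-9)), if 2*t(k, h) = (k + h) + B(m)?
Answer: -95241/2 ≈ -47621.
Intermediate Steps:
m = 30 (m = 35 - 5*1 = 35 - 5 = 30)
S(A) = 0
t(k, h) = -15/2 + h/2 + k/2 (t(k, h) = ((k + h) - 15)/2 = ((h + k) - 15)/2 = (-15 + h + k)/2 = -15/2 + h/2 + k/2)
(27323 - 74923) + t(-26, S(-9)) = (27323 - 74923) + (-15/2 + (½)*0 + (½)*(-26)) = -47600 + (-15/2 + 0 - 13) = -47600 - 41/2 = -95241/2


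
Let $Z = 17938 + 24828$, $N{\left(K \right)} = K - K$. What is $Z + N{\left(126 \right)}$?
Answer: $42766$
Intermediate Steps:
$N{\left(K \right)} = 0$
$Z = 42766$
$Z + N{\left(126 \right)} = 42766 + 0 = 42766$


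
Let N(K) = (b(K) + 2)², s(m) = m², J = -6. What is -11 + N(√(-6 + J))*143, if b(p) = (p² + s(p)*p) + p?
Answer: -193347 + 62920*I*√3 ≈ -1.9335e+5 + 1.0898e+5*I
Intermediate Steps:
b(p) = p + p² + p³ (b(p) = (p² + p²*p) + p = (p² + p³) + p = p + p² + p³)
N(K) = (2 + K*(1 + K + K²))² (N(K) = (K*(1 + K + K²) + 2)² = (2 + K*(1 + K + K²))²)
-11 + N(√(-6 + J))*143 = -11 + (2 + √(-6 - 6)*(1 + √(-6 - 6) + (√(-6 - 6))²))²*143 = -11 + (2 + √(-12)*(1 + √(-12) + (√(-12))²))²*143 = -11 + (2 + (2*I*√3)*(1 + 2*I*√3 + (2*I*√3)²))²*143 = -11 + (2 + (2*I*√3)*(1 + 2*I*√3 - 12))²*143 = -11 + (2 + (2*I*√3)*(-11 + 2*I*√3))²*143 = -11 + (2 + 2*I*√3*(-11 + 2*I*√3))²*143 = -11 + 143*(2 + 2*I*√3*(-11 + 2*I*√3))²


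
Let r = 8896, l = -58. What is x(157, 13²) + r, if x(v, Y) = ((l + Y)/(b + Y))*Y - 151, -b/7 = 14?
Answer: 639654/71 ≈ 9009.2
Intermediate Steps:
b = -98 (b = -7*14 = -98)
x(v, Y) = -151 + Y*(-58 + Y)/(-98 + Y) (x(v, Y) = ((-58 + Y)/(-98 + Y))*Y - 151 = Y*(-58 + Y)/(-98 + Y) - 151 = -151 + Y*(-58 + Y)/(-98 + Y))
x(157, 13²) + r = (14798 + (13²)² - 209*13²)/(-98 + 13²) + 8896 = (14798 + 169² - 209*169)/(-98 + 169) + 8896 = (14798 + 28561 - 35321)/71 + 8896 = (1/71)*8038 + 8896 = 8038/71 + 8896 = 639654/71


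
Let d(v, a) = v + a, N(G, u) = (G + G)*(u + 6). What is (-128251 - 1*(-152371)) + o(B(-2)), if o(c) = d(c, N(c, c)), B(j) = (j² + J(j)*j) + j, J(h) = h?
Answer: 24270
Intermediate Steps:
N(G, u) = 2*G*(6 + u) (N(G, u) = (2*G)*(6 + u) = 2*G*(6 + u))
B(j) = j + 2*j² (B(j) = (j² + j*j) + j = (j² + j²) + j = 2*j² + j = j + 2*j²)
d(v, a) = a + v
o(c) = c + 2*c*(6 + c) (o(c) = 2*c*(6 + c) + c = c + 2*c*(6 + c))
(-128251 - 1*(-152371)) + o(B(-2)) = (-128251 - 1*(-152371)) + (-2*(1 + 2*(-2)))*(13 + 2*(-2*(1 + 2*(-2)))) = (-128251 + 152371) + (-2*(1 - 4))*(13 + 2*(-2*(1 - 4))) = 24120 + (-2*(-3))*(13 + 2*(-2*(-3))) = 24120 + 6*(13 + 2*6) = 24120 + 6*(13 + 12) = 24120 + 6*25 = 24120 + 150 = 24270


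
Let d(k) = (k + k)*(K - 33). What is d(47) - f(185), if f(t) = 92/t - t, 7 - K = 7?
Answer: -539737/185 ≈ -2917.5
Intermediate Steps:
K = 0 (K = 7 - 1*7 = 7 - 7 = 0)
f(t) = -t + 92/t
d(k) = -66*k (d(k) = (k + k)*(0 - 33) = (2*k)*(-33) = -66*k)
d(47) - f(185) = -66*47 - (-1*185 + 92/185) = -3102 - (-185 + 92*(1/185)) = -3102 - (-185 + 92/185) = -3102 - 1*(-34133/185) = -3102 + 34133/185 = -539737/185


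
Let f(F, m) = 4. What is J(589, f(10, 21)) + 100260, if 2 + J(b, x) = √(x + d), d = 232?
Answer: 100258 + 2*√59 ≈ 1.0027e+5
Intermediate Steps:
J(b, x) = -2 + √(232 + x) (J(b, x) = -2 + √(x + 232) = -2 + √(232 + x))
J(589, f(10, 21)) + 100260 = (-2 + √(232 + 4)) + 100260 = (-2 + √236) + 100260 = (-2 + 2*√59) + 100260 = 100258 + 2*√59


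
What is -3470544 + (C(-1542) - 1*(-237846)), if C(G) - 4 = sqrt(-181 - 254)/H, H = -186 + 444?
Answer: -3232694 + I*sqrt(435)/258 ≈ -3.2327e+6 + 0.08084*I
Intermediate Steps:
H = 258
C(G) = 4 + I*sqrt(435)/258 (C(G) = 4 + sqrt(-181 - 254)/258 = 4 + sqrt(-435)*(1/258) = 4 + (I*sqrt(435))*(1/258) = 4 + I*sqrt(435)/258)
-3470544 + (C(-1542) - 1*(-237846)) = -3470544 + ((4 + I*sqrt(435)/258) - 1*(-237846)) = -3470544 + ((4 + I*sqrt(435)/258) + 237846) = -3470544 + (237850 + I*sqrt(435)/258) = -3232694 + I*sqrt(435)/258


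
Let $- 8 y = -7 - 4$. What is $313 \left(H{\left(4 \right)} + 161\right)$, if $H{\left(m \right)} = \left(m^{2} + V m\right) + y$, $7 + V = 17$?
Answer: $\frac{546811}{8} \approx 68351.0$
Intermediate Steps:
$V = 10$ ($V = -7 + 17 = 10$)
$y = \frac{11}{8}$ ($y = - \frac{-7 - 4}{8} = \left(- \frac{1}{8}\right) \left(-11\right) = \frac{11}{8} \approx 1.375$)
$H{\left(m \right)} = \frac{11}{8} + m^{2} + 10 m$ ($H{\left(m \right)} = \left(m^{2} + 10 m\right) + \frac{11}{8} = \frac{11}{8} + m^{2} + 10 m$)
$313 \left(H{\left(4 \right)} + 161\right) = 313 \left(\left(\frac{11}{8} + 4^{2} + 10 \cdot 4\right) + 161\right) = 313 \left(\left(\frac{11}{8} + 16 + 40\right) + 161\right) = 313 \left(\frac{459}{8} + 161\right) = 313 \cdot \frac{1747}{8} = \frac{546811}{8}$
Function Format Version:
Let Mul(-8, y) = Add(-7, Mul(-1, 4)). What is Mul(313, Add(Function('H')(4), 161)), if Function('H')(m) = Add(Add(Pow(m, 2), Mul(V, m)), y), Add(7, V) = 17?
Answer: Rational(546811, 8) ≈ 68351.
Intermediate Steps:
V = 10 (V = Add(-7, 17) = 10)
y = Rational(11, 8) (y = Mul(Rational(-1, 8), Add(-7, Mul(-1, 4))) = Mul(Rational(-1, 8), Add(-7, -4)) = Mul(Rational(-1, 8), -11) = Rational(11, 8) ≈ 1.3750)
Function('H')(m) = Add(Rational(11, 8), Pow(m, 2), Mul(10, m)) (Function('H')(m) = Add(Add(Pow(m, 2), Mul(10, m)), Rational(11, 8)) = Add(Rational(11, 8), Pow(m, 2), Mul(10, m)))
Mul(313, Add(Function('H')(4), 161)) = Mul(313, Add(Add(Rational(11, 8), Pow(4, 2), Mul(10, 4)), 161)) = Mul(313, Add(Add(Rational(11, 8), 16, 40), 161)) = Mul(313, Add(Rational(459, 8), 161)) = Mul(313, Rational(1747, 8)) = Rational(546811, 8)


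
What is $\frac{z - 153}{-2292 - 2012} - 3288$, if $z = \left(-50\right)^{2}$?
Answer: $- \frac{14153899}{4304} \approx -3288.5$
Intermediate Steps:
$z = 2500$
$\frac{z - 153}{-2292 - 2012} - 3288 = \frac{2500 - 153}{-2292 - 2012} - 3288 = \frac{2347}{-4304} - 3288 = 2347 \left(- \frac{1}{4304}\right) - 3288 = - \frac{2347}{4304} - 3288 = - \frac{14153899}{4304}$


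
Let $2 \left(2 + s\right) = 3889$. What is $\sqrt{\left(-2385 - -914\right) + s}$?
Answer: $\frac{\sqrt{1886}}{2} \approx 21.714$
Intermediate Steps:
$s = \frac{3885}{2}$ ($s = -2 + \frac{1}{2} \cdot 3889 = -2 + \frac{3889}{2} = \frac{3885}{2} \approx 1942.5$)
$\sqrt{\left(-2385 - -914\right) + s} = \sqrt{\left(-2385 - -914\right) + \frac{3885}{2}} = \sqrt{\left(-2385 + 914\right) + \frac{3885}{2}} = \sqrt{-1471 + \frac{3885}{2}} = \sqrt{\frac{943}{2}} = \frac{\sqrt{1886}}{2}$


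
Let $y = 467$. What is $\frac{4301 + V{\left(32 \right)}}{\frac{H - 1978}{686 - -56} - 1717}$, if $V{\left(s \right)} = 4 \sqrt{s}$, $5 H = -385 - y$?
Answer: $- \frac{7978355}{3190406} - \frac{14840 \sqrt{2}}{1595203} \approx -2.5139$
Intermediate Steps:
$H = - \frac{852}{5}$ ($H = \frac{-385 - 467}{5} = \frac{1}{5} \left(-852\right) = - \frac{852}{5} \approx -170.4$)
$\frac{4301 + V{\left(32 \right)}}{\frac{H - 1978}{686 - -56} - 1717} = \frac{4301 + 4 \sqrt{32}}{\frac{- \frac{852}{5} - 1978}{686 - -56} - 1717} = \frac{4301 + 4 \cdot 4 \sqrt{2}}{- \frac{10742}{5 \left(686 + 56\right)} - 1717} = \frac{4301 + 16 \sqrt{2}}{- \frac{10742}{5 \cdot 742} - 1717} = \frac{4301 + 16 \sqrt{2}}{\left(- \frac{10742}{5}\right) \frac{1}{742} - 1717} = \frac{4301 + 16 \sqrt{2}}{- \frac{5371}{1855} - 1717} = \frac{4301 + 16 \sqrt{2}}{- \frac{3190406}{1855}} = \left(4301 + 16 \sqrt{2}\right) \left(- \frac{1855}{3190406}\right) = - \frac{7978355}{3190406} - \frac{14840 \sqrt{2}}{1595203}$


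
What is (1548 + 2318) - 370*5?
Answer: 2016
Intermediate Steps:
(1548 + 2318) - 370*5 = 3866 - 1850 = 2016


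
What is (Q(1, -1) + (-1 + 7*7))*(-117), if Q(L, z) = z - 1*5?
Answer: -4914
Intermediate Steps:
Q(L, z) = -5 + z (Q(L, z) = z - 5 = -5 + z)
(Q(1, -1) + (-1 + 7*7))*(-117) = ((-5 - 1) + (-1 + 7*7))*(-117) = (-6 + (-1 + 49))*(-117) = (-6 + 48)*(-117) = 42*(-117) = -4914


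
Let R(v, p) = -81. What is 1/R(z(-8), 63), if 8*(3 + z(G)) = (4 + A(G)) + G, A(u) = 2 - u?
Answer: -1/81 ≈ -0.012346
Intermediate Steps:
z(G) = -9/4 (z(G) = -3 + ((4 + (2 - G)) + G)/8 = -3 + ((6 - G) + G)/8 = -3 + (⅛)*6 = -3 + ¾ = -9/4)
1/R(z(-8), 63) = 1/(-81) = -1/81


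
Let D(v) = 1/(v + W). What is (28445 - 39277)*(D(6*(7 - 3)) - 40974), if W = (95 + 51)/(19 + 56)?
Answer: 431846541864/973 ≈ 4.4383e+8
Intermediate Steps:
W = 146/75 ≈ 1.9467
D(v) = 1/(146/75 + v) (D(v) = 1/(v + 146/75) = 1/(146/75 + v))
(28445 - 39277)*(D(6*(7 - 3)) - 40974) = (28445 - 39277)*(75/(146 + 75*(6*(7 - 3))) - 40974) = -10832*(75/(146 + 75*(6*4)) - 40974) = -10832*(75/(146 + 75*24) - 40974) = -10832*(75/(146 + 1800) - 40974) = -10832*(75/1946 - 40974) = -10832*(-79735329/1946) = 431846541864/973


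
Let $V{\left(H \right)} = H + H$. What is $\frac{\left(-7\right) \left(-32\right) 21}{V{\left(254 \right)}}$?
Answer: $\frac{1176}{127} \approx 9.2598$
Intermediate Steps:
$V{\left(H \right)} = 2 H$
$\frac{\left(-7\right) \left(-32\right) 21}{V{\left(254 \right)}} = \frac{\left(-7\right) \left(-32\right) 21}{2 \cdot 254} = \frac{224 \cdot 21}{508} = 4704 \cdot \frac{1}{508} = \frac{1176}{127}$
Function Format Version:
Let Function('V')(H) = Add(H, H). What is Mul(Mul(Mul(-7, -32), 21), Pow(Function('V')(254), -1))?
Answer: Rational(1176, 127) ≈ 9.2598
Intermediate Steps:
Function('V')(H) = Mul(2, H)
Mul(Mul(Mul(-7, -32), 21), Pow(Function('V')(254), -1)) = Mul(Mul(Mul(-7, -32), 21), Pow(Mul(2, 254), -1)) = Mul(Mul(224, 21), Pow(508, -1)) = Mul(4704, Rational(1, 508)) = Rational(1176, 127)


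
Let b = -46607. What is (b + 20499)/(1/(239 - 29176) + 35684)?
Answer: -755487196/1032587907 ≈ -0.73164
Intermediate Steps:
(b + 20499)/(1/(239 - 29176) + 35684) = (-46607 + 20499)/(1/(239 - 29176) + 35684) = -26108/(1/(-28937) + 35684) = -26108/(-1/28937 + 35684) = -26108/1032587907/28937 = -26108*28937/1032587907 = -755487196/1032587907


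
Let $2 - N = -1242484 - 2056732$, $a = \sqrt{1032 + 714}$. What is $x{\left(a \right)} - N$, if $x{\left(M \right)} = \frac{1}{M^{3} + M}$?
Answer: $-3299218 + \frac{\sqrt{194}}{1016754} \approx -3.2992 \cdot 10^{6}$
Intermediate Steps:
$a = 3 \sqrt{194}$ ($a = \sqrt{1746} = 3 \sqrt{194} \approx 41.785$)
$x{\left(M \right)} = \frac{1}{M + M^{3}}$
$N = 3299218$ ($N = 2 - \left(-1242484 - 2056732\right) = 2 - -3299216 = 2 + 3299216 = 3299218$)
$x{\left(a \right)} - N = \frac{1}{3 \sqrt{194} + \left(3 \sqrt{194}\right)^{3}} - 3299218 = \frac{1}{3 \sqrt{194} + 5238 \sqrt{194}} - 3299218 = \frac{1}{5241 \sqrt{194}} - 3299218 = \frac{\sqrt{194}}{1016754} - 3299218 = -3299218 + \frac{\sqrt{194}}{1016754}$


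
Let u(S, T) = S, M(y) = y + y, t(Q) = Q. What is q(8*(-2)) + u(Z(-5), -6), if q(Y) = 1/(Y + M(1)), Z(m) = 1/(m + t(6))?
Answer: 13/14 ≈ 0.92857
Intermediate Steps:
M(y) = 2*y
Z(m) = 1/(6 + m) (Z(m) = 1/(m + 6) = 1/(6 + m))
q(Y) = 1/(2 + Y) (q(Y) = 1/(Y + 2*1) = 1/(Y + 2) = 1/(2 + Y))
q(8*(-2)) + u(Z(-5), -6) = 1/(2 + 8*(-2)) + 1/(6 - 5) = 1/(2 - 16) + 1/1 = 1/(-14) + 1 = -1/14 + 1 = 13/14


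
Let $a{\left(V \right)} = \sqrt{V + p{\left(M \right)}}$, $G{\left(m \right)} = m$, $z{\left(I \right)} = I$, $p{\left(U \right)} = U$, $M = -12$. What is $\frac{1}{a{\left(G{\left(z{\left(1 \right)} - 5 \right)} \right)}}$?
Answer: $- \frac{i}{4} \approx - 0.25 i$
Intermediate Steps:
$a{\left(V \right)} = \sqrt{-12 + V}$ ($a{\left(V \right)} = \sqrt{V - 12} = \sqrt{-12 + V}$)
$\frac{1}{a{\left(G{\left(z{\left(1 \right)} - 5 \right)} \right)}} = \frac{1}{\sqrt{-12 + \left(1 - 5\right)}} = \frac{1}{\sqrt{-12 - 4}} = \frac{1}{\sqrt{-16}} = \frac{1}{4 i} = - \frac{i}{4}$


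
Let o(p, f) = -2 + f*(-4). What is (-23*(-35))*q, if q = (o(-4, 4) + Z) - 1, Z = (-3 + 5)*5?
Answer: -7245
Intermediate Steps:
o(p, f) = -2 - 4*f
Z = 10 (Z = 2*5 = 10)
q = -9 (q = ((-2 - 4*4) + 10) - 1 = ((-2 - 16) + 10) - 1 = (-18 + 10) - 1 = -8 - 1 = -9)
(-23*(-35))*q = -23*(-35)*(-9) = 805*(-9) = -7245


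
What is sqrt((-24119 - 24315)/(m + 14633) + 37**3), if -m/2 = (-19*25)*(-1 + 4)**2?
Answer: sqrt(27222407426895)/23183 ≈ 225.06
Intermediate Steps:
m = 8550 (m = -2*(-19*25)*(-1 + 4)**2 = -(-950)*3**2 = -(-950)*9 = -2*(-4275) = 8550)
sqrt((-24119 - 24315)/(m + 14633) + 37**3) = sqrt((-24119 - 24315)/(8550 + 14633) + 37**3) = sqrt(-48434/23183 + 50653) = sqrt(1174240065/23183) = sqrt(27222407426895)/23183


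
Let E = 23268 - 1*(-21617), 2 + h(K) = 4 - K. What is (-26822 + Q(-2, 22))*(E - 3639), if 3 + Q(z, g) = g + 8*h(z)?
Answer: -1104196666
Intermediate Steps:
h(K) = 2 - K (h(K) = -2 + (4 - K) = 2 - K)
E = 44885 (E = 23268 + 21617 = 44885)
Q(z, g) = 13 + g - 8*z (Q(z, g) = -3 + (g + 8*(2 - z)) = -3 + (g + (16 - 8*z)) = -3 + (16 + g - 8*z) = 13 + g - 8*z)
(-26822 + Q(-2, 22))*(E - 3639) = (-26822 + (13 + 22 - 8*(-2)))*(44885 - 3639) = (-26822 + (13 + 22 + 16))*41246 = (-26822 + 51)*41246 = -26771*41246 = -1104196666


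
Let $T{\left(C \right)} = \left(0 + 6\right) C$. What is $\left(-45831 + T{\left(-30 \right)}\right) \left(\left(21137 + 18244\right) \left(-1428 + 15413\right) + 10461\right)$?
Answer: $-25340730607206$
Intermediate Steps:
$T{\left(C \right)} = 6 C$
$\left(-45831 + T{\left(-30 \right)}\right) \left(\left(21137 + 18244\right) \left(-1428 + 15413\right) + 10461\right) = \left(-45831 + 6 \left(-30\right)\right) \left(\left(21137 + 18244\right) \left(-1428 + 15413\right) + 10461\right) = \left(-45831 - 180\right) \left(39381 \cdot 13985 + 10461\right) = - 46011 \left(550743285 + 10461\right) = \left(-46011\right) 550753746 = -25340730607206$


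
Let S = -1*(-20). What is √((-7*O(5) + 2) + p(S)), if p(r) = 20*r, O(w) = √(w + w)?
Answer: √(402 - 7*√10) ≈ 19.490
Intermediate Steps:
O(w) = √2*√w (O(w) = √(2*w) = √2*√w)
S = 20
√((-7*O(5) + 2) + p(S)) = √((-7*√2*√5 + 2) + 20*20) = √((-7*√10 + 2) + 400) = √((2 - 7*√10) + 400) = √(402 - 7*√10)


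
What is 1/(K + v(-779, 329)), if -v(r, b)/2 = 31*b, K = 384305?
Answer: 1/363907 ≈ 2.7480e-6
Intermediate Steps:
v(r, b) = -62*b
1/(K + v(-779, 329)) = 1/(384305 - 62*329) = 1/(384305 - 20398) = 1/363907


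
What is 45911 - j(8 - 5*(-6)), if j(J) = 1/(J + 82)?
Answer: 5509319/120 ≈ 45911.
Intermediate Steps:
j(J) = 1/(82 + J)
45911 - j(8 - 5*(-6)) = 45911 - 1/(82 + (8 - 5*(-6))) = 45911 - 1/(82 + (8 + 30)) = 45911 - 1/(82 + 38) = 45911 - 1/120 = 5509319/120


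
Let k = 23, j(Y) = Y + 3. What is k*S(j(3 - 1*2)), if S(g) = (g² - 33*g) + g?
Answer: -2576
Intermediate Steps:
j(Y) = 3 + Y
S(g) = g² - 32*g
k*S(j(3 - 1*2)) = 23*((3 + (3 - 1*2))*(-32 + (3 + (3 - 1*2)))) = 23*((3 + (3 - 2))*(-32 + (3 + (3 - 2)))) = 23*((3 + 1)*(-32 + (3 + 1))) = 23*(4*(-32 + 4)) = 23*(4*(-28)) = 23*(-112) = -2576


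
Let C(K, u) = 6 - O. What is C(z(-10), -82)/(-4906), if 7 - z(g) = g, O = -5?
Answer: -1/446 ≈ -0.0022422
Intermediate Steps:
z(g) = 7 - g
C(K, u) = 11 (C(K, u) = 6 - 1*(-5) = 6 + 5 = 11)
C(z(-10), -82)/(-4906) = 11/(-4906) = 11*(-1/4906) = -1/446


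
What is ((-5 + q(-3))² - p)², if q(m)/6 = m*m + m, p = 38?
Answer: 851929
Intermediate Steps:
q(m) = 6*m + 6*m² (q(m) = 6*(m*m + m) = 6*(m² + m) = 6*(m + m²) = 6*m + 6*m²)
((-5 + q(-3))² - p)² = ((-5 + 6*(-3)*(1 - 3))² - 1*38)² = ((-5 + 6*(-3)*(-2))² - 38)² = ((-5 + 36)² - 38)² = (31² - 38)² = (961 - 38)² = 923² = 851929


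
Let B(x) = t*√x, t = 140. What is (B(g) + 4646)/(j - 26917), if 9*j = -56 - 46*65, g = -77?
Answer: -41814/245299 - 1260*I*√77/245299 ≈ -0.17046 - 0.045073*I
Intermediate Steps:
j = -3046/9 (j = (-56 - 46*65)/9 = (-56 - 2990)/9 = (⅑)*(-3046) = -3046/9 ≈ -338.44)
B(x) = 140*√x
(B(g) + 4646)/(j - 26917) = (140*√(-77) + 4646)/(-3046/9 - 26917) = (140*(I*√77) + 4646)/(-245299/9) = (140*I*√77 + 4646)*(-9/245299) = (4646 + 140*I*√77)*(-9/245299) = -41814/245299 - 1260*I*√77/245299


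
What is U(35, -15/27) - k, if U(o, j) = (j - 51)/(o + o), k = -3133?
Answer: 986663/315 ≈ 3132.3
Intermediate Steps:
U(o, j) = (-51 + j)/(2*o) (U(o, j) = (-51 + j)/((2*o)) = (-51 + j)*(1/(2*o)) = (-51 + j)/(2*o))
U(35, -15/27) - k = (½)*(-51 - 15/27)/35 - 1*(-3133) = (½)*(1/35)*(-51 - 15*1/27) + 3133 = (½)*(1/35)*(-51 - 5/9) + 3133 = (½)*(1/35)*(-464/9) + 3133 = -232/315 + 3133 = 986663/315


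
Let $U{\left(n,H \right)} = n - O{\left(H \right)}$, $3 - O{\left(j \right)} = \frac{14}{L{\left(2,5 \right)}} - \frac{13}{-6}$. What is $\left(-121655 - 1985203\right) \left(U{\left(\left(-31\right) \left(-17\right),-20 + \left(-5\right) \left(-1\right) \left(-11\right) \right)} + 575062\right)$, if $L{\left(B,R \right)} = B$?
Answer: $-1212697281653$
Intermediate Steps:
$O{\left(j \right)} = - \frac{37}{6}$ ($O{\left(j \right)} = 3 - \left(\frac{14}{2} - \frac{13}{-6}\right) = 3 - \left(14 \cdot \frac{1}{2} - - \frac{13}{6}\right) = 3 - \left(7 + \frac{13}{6}\right) = 3 - \frac{55}{6} = - \frac{37}{6}$)
$U{\left(n,H \right)} = \frac{37}{6} + n$ ($U{\left(n,H \right)} = n - - \frac{37}{6} = n + \frac{37}{6} = \frac{37}{6} + n$)
$\left(-121655 - 1985203\right) \left(U{\left(\left(-31\right) \left(-17\right),-20 + \left(-5\right) \left(-1\right) \left(-11\right) \right)} + 575062\right) = \left(-121655 - 1985203\right) \left(\left(\frac{37}{6} - -527\right) + 575062\right) = - 2106858 \left(\left(\frac{37}{6} + 527\right) + 575062\right) = - 2106858 \left(\frac{3199}{6} + 575062\right) = \left(-2106858\right) \frac{3453571}{6} = -1212697281653$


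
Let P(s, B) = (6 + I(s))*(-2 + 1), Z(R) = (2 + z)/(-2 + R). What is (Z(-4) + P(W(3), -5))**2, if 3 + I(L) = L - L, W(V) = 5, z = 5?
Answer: 625/36 ≈ 17.361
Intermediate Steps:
I(L) = -3 (I(L) = -3 + (L - L) = -3 + 0 = -3)
Z(R) = 7/(-2 + R) (Z(R) = (2 + 5)/(-2 + R) = 7/(-2 + R))
P(s, B) = -3 (P(s, B) = (6 - 3)*(-2 + 1) = 3*(-1) = -3)
(Z(-4) + P(W(3), -5))**2 = (7/(-2 - 4) - 3)**2 = (7/(-6) - 3)**2 = (7*(-1/6) - 3)**2 = (-7/6 - 3)**2 = (-25/6)**2 = 625/36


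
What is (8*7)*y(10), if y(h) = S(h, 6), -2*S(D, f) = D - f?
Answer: -112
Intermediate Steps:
S(D, f) = f/2 - D/2 (S(D, f) = -(D - f)/2 = f/2 - D/2)
y(h) = 3 - h/2 (y(h) = (½)*6 - h/2 = 3 - h/2)
(8*7)*y(10) = (8*7)*(3 - ½*10) = 56*(3 - 5) = 56*(-2) = -112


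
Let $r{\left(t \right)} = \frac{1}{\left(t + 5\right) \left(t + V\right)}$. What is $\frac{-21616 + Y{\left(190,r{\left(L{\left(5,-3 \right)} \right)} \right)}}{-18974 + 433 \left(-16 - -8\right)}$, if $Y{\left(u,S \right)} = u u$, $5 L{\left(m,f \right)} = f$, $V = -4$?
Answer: $- \frac{7242}{11219} \approx -0.64551$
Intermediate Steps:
$L{\left(m,f \right)} = \frac{f}{5}$
$r{\left(t \right)} = \frac{1}{\left(-4 + t\right) \left(5 + t\right)}$ ($r{\left(t \right)} = \frac{1}{\left(t + 5\right) \left(t - 4\right)} = \frac{1}{\left(5 + t\right) \left(-4 + t\right)} = \frac{1}{\left(-4 + t\right) \left(5 + t\right)}$)
$Y{\left(u,S \right)} = u^{2}$
$\frac{-21616 + Y{\left(190,r{\left(L{\left(5,-3 \right)} \right)} \right)}}{-18974 + 433 \left(-16 - -8\right)} = \frac{-21616 + 190^{2}}{-18974 + 433 \left(-16 - -8\right)} = \frac{-21616 + 36100}{-18974 + 433 \left(-16 + 8\right)} = \frac{14484}{-18974 + 433 \left(-8\right)} = \frac{14484}{-18974 - 3464} = \frac{14484}{-22438} = 14484 \left(- \frac{1}{22438}\right) = - \frac{7242}{11219}$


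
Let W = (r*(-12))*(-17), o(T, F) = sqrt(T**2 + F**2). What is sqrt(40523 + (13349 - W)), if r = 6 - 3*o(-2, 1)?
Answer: 2*sqrt(13162 + 153*sqrt(5)) ≈ 232.41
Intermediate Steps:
o(T, F) = sqrt(F**2 + T**2)
r = 6 - 3*sqrt(5) (r = 6 - 3*sqrt(1**2 + (-2)**2) = 6 - 3*sqrt(1 + 4) = 6 - 3*sqrt(5) ≈ -0.70820)
W = 1224 - 612*sqrt(5) (W = ((6 - 3*sqrt(5))*(-12))*(-17) = (-72 + 36*sqrt(5))*(-17) = 1224 - 612*sqrt(5) ≈ -144.47)
sqrt(40523 + (13349 - W)) = sqrt(40523 + (13349 - (1224 - 612*sqrt(5)))) = sqrt(40523 + (13349 + (-1224 + 612*sqrt(5)))) = sqrt(40523 + (12125 + 612*sqrt(5))) = sqrt(52648 + 612*sqrt(5))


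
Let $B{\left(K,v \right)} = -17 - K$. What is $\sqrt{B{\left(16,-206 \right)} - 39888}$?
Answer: $i \sqrt{39921} \approx 199.8 i$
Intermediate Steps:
$\sqrt{B{\left(16,-206 \right)} - 39888} = \sqrt{\left(-17 - 16\right) - 39888} = \sqrt{-33 - 39888} = \sqrt{-39921} = i \sqrt{39921}$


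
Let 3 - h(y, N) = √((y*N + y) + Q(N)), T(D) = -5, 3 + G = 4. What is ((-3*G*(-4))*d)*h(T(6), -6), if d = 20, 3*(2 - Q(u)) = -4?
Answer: 720 - 80*√255 ≈ -557.50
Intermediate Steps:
G = 1 (G = -3 + 4 = 1)
Q(u) = 10/3 (Q(u) = 2 - ⅓*(-4) = 2 + 4/3 = 10/3)
h(y, N) = 3 - √(10/3 + y + N*y) (h(y, N) = 3 - √((y*N + y) + 10/3) = 3 - √((N*y + y) + 10/3) = 3 - √((y + N*y) + 10/3) = 3 - √(10/3 + y + N*y))
((-3*G*(-4))*d)*h(T(6), -6) = ((-3*1*(-4))*20)*(3 - √(30 + 9*(-5) + 9*(-6)*(-5))/3) = (-3*(-4)*20)*(3 - √(30 - 45 + 270)/3) = (12*20)*(3 - √255/3) = 240*(3 - √255/3) = 720 - 80*√255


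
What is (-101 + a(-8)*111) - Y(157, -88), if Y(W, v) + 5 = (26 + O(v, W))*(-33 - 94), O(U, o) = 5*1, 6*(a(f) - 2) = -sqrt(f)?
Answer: 4063 - 37*I*sqrt(2) ≈ 4063.0 - 52.326*I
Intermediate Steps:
a(f) = 2 - sqrt(f)/6 (a(f) = 2 + (-sqrt(f))/6 = 2 - sqrt(f)/6)
O(U, o) = 5
Y(W, v) = -3942 (Y(W, v) = -5 + (26 + 5)*(-33 - 94) = -5 + 31*(-127) = -5 - 3937 = -3942)
(-101 + a(-8)*111) - Y(157, -88) = (-101 + (2 - I*sqrt(2)/3)*111) - 1*(-3942) = (-101 + (2 - I*sqrt(2)/3)*111) + 3942 = (-101 + (222 - 37*I*sqrt(2))) + 3942 = (121 - 37*I*sqrt(2)) + 3942 = 4063 - 37*I*sqrt(2)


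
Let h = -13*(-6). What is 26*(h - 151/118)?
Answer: 117689/59 ≈ 1994.7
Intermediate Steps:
h = 78
26*(h - 151/118) = 26*(78 - 151/118) = 26*(9053/118) = 117689/59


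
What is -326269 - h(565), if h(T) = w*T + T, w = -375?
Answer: -114959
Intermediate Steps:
h(T) = -374*T (h(T) = -375*T + T = -374*T)
-326269 - h(565) = -326269 - (-374)*565 = -326269 - 1*(-211310) = -326269 + 211310 = -114959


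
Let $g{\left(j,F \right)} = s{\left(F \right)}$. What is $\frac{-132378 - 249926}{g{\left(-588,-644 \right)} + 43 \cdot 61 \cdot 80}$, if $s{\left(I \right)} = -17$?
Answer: $- \frac{382304}{209823} \approx -1.822$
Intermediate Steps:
$g{\left(j,F \right)} = -17$
$\frac{-132378 - 249926}{g{\left(-588,-644 \right)} + 43 \cdot 61 \cdot 80} = \frac{-132378 - 249926}{-17 + 43 \cdot 61 \cdot 80} = - \frac{382304}{-17 + 2623 \cdot 80} = - \frac{382304}{-17 + 209840} = - \frac{382304}{209823}$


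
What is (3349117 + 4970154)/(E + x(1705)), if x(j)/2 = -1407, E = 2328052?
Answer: 8319271/2325238 ≈ 3.5778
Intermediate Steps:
x(j) = -2814 (x(j) = 2*(-1407) = -2814)
(3349117 + 4970154)/(E + x(1705)) = (3349117 + 4970154)/(2328052 - 2814) = 8319271/2325238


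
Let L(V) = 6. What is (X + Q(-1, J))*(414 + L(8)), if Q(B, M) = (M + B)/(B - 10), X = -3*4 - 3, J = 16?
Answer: -75600/11 ≈ -6872.7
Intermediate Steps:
X = -15 (X = -12 - 3 = -15)
Q(B, M) = (B + M)/(-10 + B)
(X + Q(-1, J))*(414 + L(8)) = (-15 + (-1 + 16)/(-10 - 1))*(414 + 6) = (-15 + 15/(-11))*420 = (-15 - 1/11*15)*420 = (-15 - 15/11)*420 = -180/11*420 = -75600/11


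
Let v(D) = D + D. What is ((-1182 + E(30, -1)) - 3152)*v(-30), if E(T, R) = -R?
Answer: 259980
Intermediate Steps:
v(D) = 2*D
((-1182 + E(30, -1)) - 3152)*v(-30) = ((-1182 - 1*(-1)) - 3152)*(2*(-30)) = ((-1182 + 1) - 3152)*(-60) = (-1181 - 3152)*(-60) = -4333*(-60) = 259980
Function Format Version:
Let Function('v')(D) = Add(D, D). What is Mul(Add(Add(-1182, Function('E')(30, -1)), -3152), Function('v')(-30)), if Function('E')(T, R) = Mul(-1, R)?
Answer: 259980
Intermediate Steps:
Function('v')(D) = Mul(2, D)
Mul(Add(Add(-1182, Function('E')(30, -1)), -3152), Function('v')(-30)) = Mul(Add(Add(-1182, Mul(-1, -1)), -3152), Mul(2, -30)) = Mul(Add(Add(-1182, 1), -3152), -60) = Mul(Add(-1181, -3152), -60) = Mul(-4333, -60) = 259980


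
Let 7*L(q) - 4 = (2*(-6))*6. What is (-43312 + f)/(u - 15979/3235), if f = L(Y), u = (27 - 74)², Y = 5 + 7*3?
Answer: -81751685/4159246 ≈ -19.655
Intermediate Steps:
Y = 26 (Y = 5 + 21 = 26)
u = 2209 (u = (-47)² = 2209)
L(q) = -68/7 (L(q) = 4/7 + ((2*(-6))*6)/7 = 4/7 + (-12*6)/7 = 4/7 + (⅐)*(-72) = 4/7 - 72/7 = -68/7)
f = -68/7 ≈ -9.7143
(-43312 + f)/(u - 15979/3235) = (-43312 - 68/7)/(2209 - 15979/3235) = -303252/(7*(2209 - 15979*1/3235)) = -303252/(7*(2209 - 15979/3235)) = -303252/(7*7130136/3235) = -303252/7*3235/7130136 = -81751685/4159246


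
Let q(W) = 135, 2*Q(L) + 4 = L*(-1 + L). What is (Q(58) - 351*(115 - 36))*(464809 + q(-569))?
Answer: -12124809632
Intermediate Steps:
Q(L) = -2 + L*(-1 + L)/2 (Q(L) = -2 + (L*(-1 + L))/2 = -2 + L*(-1 + L)/2)
(Q(58) - 351*(115 - 36))*(464809 + q(-569)) = ((-2 + (½)*58² - ½*58) - 351*(115 - 36))*(464809 + 135) = ((-2 + (½)*3364 - 29) - 351*79)*464944 = ((-2 + 1682 - 29) - 27729)*464944 = (1651 - 27729)*464944 = -26078*464944 = -12124809632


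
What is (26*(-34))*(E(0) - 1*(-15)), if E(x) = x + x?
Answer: -13260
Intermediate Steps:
E(x) = 2*x
(26*(-34))*(E(0) - 1*(-15)) = (26*(-34))*(2*0 - 1*(-15)) = -884*(0 + 15) = -884*15 = -13260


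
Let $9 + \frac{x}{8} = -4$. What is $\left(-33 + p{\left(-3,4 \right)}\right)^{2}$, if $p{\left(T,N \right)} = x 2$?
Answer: $58081$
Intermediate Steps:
$x = -104$ ($x = -72 + 8 \left(-4\right) = -72 - 32 = -104$)
$p{\left(T,N \right)} = -208$ ($p{\left(T,N \right)} = \left(-104\right) 2 = -208$)
$\left(-33 + p{\left(-3,4 \right)}\right)^{2} = \left(-33 - 208\right)^{2} = \left(-241\right)^{2} = 58081$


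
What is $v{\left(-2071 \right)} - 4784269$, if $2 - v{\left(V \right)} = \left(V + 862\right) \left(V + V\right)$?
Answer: $-9791945$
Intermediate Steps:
$v{\left(V \right)} = 2 - 2 V \left(862 + V\right)$ ($v{\left(V \right)} = 2 - \left(V + 862\right) \left(V + V\right) = 2 - \left(862 + V\right) 2 V = 2 - 2 V \left(862 + V\right)$)
$v{\left(-2071 \right)} - 4784269 = \left(2 - -3570404 - 2 \left(-2071\right)^{2}\right) - 4784269 = \left(2 + 3570404 - 8578082\right) - 4784269 = -5007676 - 4784269 = -9791945$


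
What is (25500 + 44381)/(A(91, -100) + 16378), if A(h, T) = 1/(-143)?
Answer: 1427569/334579 ≈ 4.2668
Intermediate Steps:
A(h, T) = -1/143
(25500 + 44381)/(A(91, -100) + 16378) = (25500 + 44381)/(-1/143 + 16378) = 69881/(2342053/143) = 69881*(143/2342053) = 1427569/334579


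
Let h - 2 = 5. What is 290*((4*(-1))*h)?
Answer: -8120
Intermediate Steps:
h = 7 (h = 2 + 5 = 7)
290*((4*(-1))*h) = 290*((4*(-1))*7) = 290*(-4*7) = 290*(-28) = -8120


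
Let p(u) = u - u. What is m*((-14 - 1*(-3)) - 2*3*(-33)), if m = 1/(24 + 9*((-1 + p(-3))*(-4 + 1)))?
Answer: 11/3 ≈ 3.6667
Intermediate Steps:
p(u) = 0
m = 1/51 (m = 1/(24 + 9*((-1 + 0)*(-4 + 1))) = 1/(24 + 9*(-1*(-3))) = 1/(24 + 9*3) = 1/(24 + 27) = 1/51 ≈ 0.019608)
m*((-14 - 1*(-3)) - 2*3*(-33)) = ((-14 - 1*(-3)) - 2*3*(-33))/51 = ((-14 + 3) - 6*(-33))/51 = (-11 + 198)/51 = (1/51)*187 = 11/3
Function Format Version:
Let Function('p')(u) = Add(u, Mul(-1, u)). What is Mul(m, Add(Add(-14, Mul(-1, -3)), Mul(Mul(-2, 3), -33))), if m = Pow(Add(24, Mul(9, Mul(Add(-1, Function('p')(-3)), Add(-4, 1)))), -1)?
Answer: Rational(11, 3) ≈ 3.6667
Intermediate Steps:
Function('p')(u) = 0
m = Rational(1, 51) (m = Pow(Add(24, Mul(9, Mul(Add(-1, 0), Add(-4, 1)))), -1) = Pow(Add(24, Mul(9, Mul(-1, -3))), -1) = Pow(Add(24, Mul(9, 3)), -1) = Pow(Add(24, 27), -1) = Pow(51, -1) = Rational(1, 51) ≈ 0.019608)
Mul(m, Add(Add(-14, Mul(-1, -3)), Mul(Mul(-2, 3), -33))) = Mul(Rational(1, 51), Add(Add(-14, Mul(-1, -3)), Mul(Mul(-2, 3), -33))) = Mul(Rational(1, 51), Add(Add(-14, 3), Mul(-6, -33))) = Mul(Rational(1, 51), Add(-11, 198)) = Mul(Rational(1, 51), 187) = Rational(11, 3)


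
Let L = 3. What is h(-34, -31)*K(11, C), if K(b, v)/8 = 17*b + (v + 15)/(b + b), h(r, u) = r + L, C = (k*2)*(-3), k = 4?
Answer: -509020/11 ≈ -46275.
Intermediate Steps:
C = -24 (C = (4*2)*(-3) = 8*(-3) = -24)
h(r, u) = 3 + r (h(r, u) = r + 3 = 3 + r)
K(b, v) = 136*b + 4*(15 + v)/b (K(b, v) = 8*(17*b + (v + 15)/(b + b)) = 8*(17*b + (15 + v)/((2*b))) = 8*(17*b + (15 + v)*(1/(2*b))) = 8*(17*b + (15 + v)/(2*b)) = 136*b + 4*(15 + v)/b)
h(-34, -31)*K(11, C) = (3 - 34)*(4*(15 - 24 + 34*11²)/11) = -124*(15 - 24 + 34*121)/11 = -124*(15 - 24 + 4114)/11 = -124*4105/11 = -31*16420/11 = -509020/11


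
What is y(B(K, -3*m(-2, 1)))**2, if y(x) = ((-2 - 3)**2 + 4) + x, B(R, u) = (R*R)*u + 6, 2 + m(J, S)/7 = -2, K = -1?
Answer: 14161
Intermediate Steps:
m(J, S) = -28 (m(J, S) = -14 + 7*(-2) = -14 - 14 = -28)
B(R, u) = 6 + u*R**2 (B(R, u) = R**2*u + 6 = u*R**2 + 6 = 6 + u*R**2)
y(x) = 29 + x (y(x) = ((-5)**2 + 4) + x = (25 + 4) + x = 29 + x)
y(B(K, -3*m(-2, 1)))**2 = (29 + (6 - 3*(-28)*(-1)**2))**2 = (29 + (6 + 84*1))**2 = (29 + (6 + 84))**2 = (29 + 90)**2 = 119**2 = 14161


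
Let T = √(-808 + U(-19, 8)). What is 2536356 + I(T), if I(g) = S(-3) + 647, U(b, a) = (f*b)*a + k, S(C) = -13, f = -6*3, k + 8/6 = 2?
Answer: 2536990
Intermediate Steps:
k = ⅔ (k = -4/3 + 2 = ⅔ ≈ 0.66667)
f = -18
U(b, a) = ⅔ - 18*a*b (U(b, a) = (-18*b)*a + ⅔ = -18*a*b + ⅔ = ⅔ - 18*a*b)
T = √17358/3 (T = √(-808 + (⅔ - 18*8*(-19))) = √(-808 + (⅔ + 2736)) = √(-808 + 8210/3) = √(5786/3) = √17358/3 ≈ 43.917)
I(g) = 634 (I(g) = -13 + 647 = 634)
2536356 + I(T) = 2536356 + 634 = 2536990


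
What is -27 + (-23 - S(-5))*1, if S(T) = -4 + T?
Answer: -41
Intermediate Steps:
-27 + (-23 - S(-5))*1 = -27 + (-23 - (-4 - 5))*1 = -27 + (-23 - 1*(-9))*1 = -27 + (-23 + 9)*1 = -27 - 14*1 = -27 - 14 = -41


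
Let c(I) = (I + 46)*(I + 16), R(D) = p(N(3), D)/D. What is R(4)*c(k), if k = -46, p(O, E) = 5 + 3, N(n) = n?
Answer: 0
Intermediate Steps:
p(O, E) = 8
R(D) = 8/D
c(I) = (16 + I)*(46 + I) (c(I) = (46 + I)*(16 + I) = (16 + I)*(46 + I))
R(4)*c(k) = (8/4)*(736 + (-46)² + 62*(-46)) = (8*(¼))*(736 + 2116 - 2852) = 2*0 = 0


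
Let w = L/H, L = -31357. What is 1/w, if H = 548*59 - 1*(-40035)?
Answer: -72367/31357 ≈ -2.3078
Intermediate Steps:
H = 72367 (H = 32332 + 40035 = 72367)
w = -31357/72367 ≈ -0.43331
1/w = 1/(-31357/72367) = -72367/31357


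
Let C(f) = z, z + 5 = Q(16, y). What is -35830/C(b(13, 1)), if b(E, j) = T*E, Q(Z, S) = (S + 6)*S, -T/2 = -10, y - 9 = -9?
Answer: 7166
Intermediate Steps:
y = 0 (y = 9 - 9 = 0)
T = 20 (T = -2*(-10) = 20)
Q(Z, S) = S*(6 + S) (Q(Z, S) = (6 + S)*S = S*(6 + S))
b(E, j) = 20*E
z = -5 (z = -5 + 0*(6 + 0) = -5 + 0*6 = -5 + 0 = -5)
C(f) = -5
-35830/C(b(13, 1)) = -35830/(-5) = -35830*(-⅕) = 7166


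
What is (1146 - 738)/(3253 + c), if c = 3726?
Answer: 408/6979 ≈ 0.058461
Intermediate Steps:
(1146 - 738)/(3253 + c) = (1146 - 738)/(3253 + 3726) = 408/6979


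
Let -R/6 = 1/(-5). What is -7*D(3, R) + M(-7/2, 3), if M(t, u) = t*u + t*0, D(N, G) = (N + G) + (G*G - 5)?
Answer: -749/50 ≈ -14.980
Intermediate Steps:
R = 6/5 (R = -6/(-5) = -6*(-⅕) = 6/5 ≈ 1.2000)
D(N, G) = -5 + G + N + G² (D(N, G) = (G + N) + (G² - 5) = (G + N) + (-5 + G²) = -5 + G + N + G²)
M(t, u) = t*u (M(t, u) = t*u + 0 = t*u)
-7*D(3, R) + M(-7/2, 3) = -7*(-5 + 6/5 + 3 + (6/5)²) - 7/2*3 = -7*(-5 + 6/5 + 3 + 36/25) - 7*½*3 = -7*16/25 - 7/2*3 = -112/25 - 21/2 = -749/50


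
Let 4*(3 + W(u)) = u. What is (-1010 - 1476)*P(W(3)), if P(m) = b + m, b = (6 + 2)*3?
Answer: -108141/2 ≈ -54071.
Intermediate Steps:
b = 24 (b = 8*3 = 24)
W(u) = -3 + u/4
P(m) = 24 + m
(-1010 - 1476)*P(W(3)) = (-1010 - 1476)*(24 + (-3 + (¼)*3)) = -2486*(24 + (-3 + ¾)) = -2486*(24 - 9/4) = -2486*87/4 = -108141/2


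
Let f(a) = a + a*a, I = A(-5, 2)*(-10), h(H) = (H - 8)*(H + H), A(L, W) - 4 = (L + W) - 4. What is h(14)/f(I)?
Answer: 28/155 ≈ 0.18065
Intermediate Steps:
A(L, W) = L + W (A(L, W) = 4 + ((L + W) - 4) = 4 + (-4 + L + W) = L + W)
h(H) = 2*H*(-8 + H) (h(H) = (-8 + H)*(2*H) = 2*H*(-8 + H))
I = 30 (I = (-5 + 2)*(-10) = -3*(-10) = 30)
f(a) = a + a²
h(14)/f(I) = (2*14*(-8 + 14))/((30*(1 + 30))) = (2*14*6)/((30*31)) = 168/930 = 168*(1/930) = 28/155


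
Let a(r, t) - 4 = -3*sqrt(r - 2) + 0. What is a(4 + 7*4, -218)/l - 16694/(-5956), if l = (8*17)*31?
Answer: 2200179/784703 - 3*sqrt(30)/4216 ≈ 2.7999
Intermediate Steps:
a(r, t) = 4 - 3*sqrt(-2 + r) (a(r, t) = 4 + (-3*sqrt(r - 2) + 0) = 4 + (-3*sqrt(-2 + r) + 0) = 4 - 3*sqrt(-2 + r))
l = 4216 (l = 136*31 = 4216)
a(4 + 7*4, -218)/l - 16694/(-5956) = (4 - 3*sqrt(-2 + (4 + 7*4)))/4216 - 16694/(-5956) = (4 - 3*sqrt(-2 + (4 + 28)))*(1/4216) - 16694*(-1/5956) = (4 - 3*sqrt(-2 + 32))*(1/4216) + 8347/2978 = (4 - 3*sqrt(30))*(1/4216) + 8347/2978 = (1/1054 - 3*sqrt(30)/4216) + 8347/2978 = 2200179/784703 - 3*sqrt(30)/4216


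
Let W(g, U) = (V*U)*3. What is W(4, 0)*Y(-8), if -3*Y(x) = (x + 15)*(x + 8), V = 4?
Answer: 0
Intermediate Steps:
W(g, U) = 12*U (W(g, U) = (4*U)*3 = 12*U)
Y(x) = -(8 + x)*(15 + x)/3 (Y(x) = -(x + 15)*(x + 8)/3 = -(15 + x)*(8 + x)/3 = -(8 + x)*(15 + x)/3)
W(4, 0)*Y(-8) = (12*0)*(-40 - 23/3*(-8) - ⅓*(-8)²) = 0*(-40 + 184/3 - ⅓*64) = 0*(-40 + 184/3 - 64/3) = 0*0 = 0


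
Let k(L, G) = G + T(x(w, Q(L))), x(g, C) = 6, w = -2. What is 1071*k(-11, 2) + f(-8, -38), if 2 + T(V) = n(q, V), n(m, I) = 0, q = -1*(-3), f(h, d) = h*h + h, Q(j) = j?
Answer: 56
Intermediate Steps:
f(h, d) = h + h**2 (f(h, d) = h**2 + h = h + h**2)
q = 3
T(V) = -2 (T(V) = -2 + 0 = -2)
k(L, G) = -2 + G (k(L, G) = G - 2 = -2 + G)
1071*k(-11, 2) + f(-8, -38) = 1071*(-2 + 2) - 8*(1 - 8) = 1071*0 - 8*(-7) = 0 + 56 = 56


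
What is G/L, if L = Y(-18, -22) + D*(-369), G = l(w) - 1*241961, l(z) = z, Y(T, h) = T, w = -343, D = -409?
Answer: -80768/50301 ≈ -1.6057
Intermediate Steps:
G = -242304 (G = -343 - 1*241961 = -343 - 241961 = -242304)
L = 150903 (L = -18 - 409*(-369) = -18 + 150921 = 150903)
G/L = -242304/150903 = -242304*1/150903 = -80768/50301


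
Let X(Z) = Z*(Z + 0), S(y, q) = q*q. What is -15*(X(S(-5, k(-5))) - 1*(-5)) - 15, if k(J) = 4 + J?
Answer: -105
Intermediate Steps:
S(y, q) = q²
X(Z) = Z² (X(Z) = Z*Z = Z²)
-15*(X(S(-5, k(-5))) - 1*(-5)) - 15 = -15*(((4 - 5)²)² - 1*(-5)) - 15 = -15*(((-1)²)² + 5) - 15 = -15*(1² + 5) - 15 = -15*(1 + 5) - 15 = -15*6 - 15 = -90 - 15 = -105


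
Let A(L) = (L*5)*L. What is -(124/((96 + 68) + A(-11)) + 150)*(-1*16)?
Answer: 1847584/769 ≈ 2402.6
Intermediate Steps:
A(L) = 5*L² (A(L) = (5*L)*L = 5*L²)
-(124/((96 + 68) + A(-11)) + 150)*(-1*16) = -(124/((96 + 68) + 5*(-11)²) + 150)*(-1*16) = -(124/(164 + 5*121) + 150)*(-16) = -(124/(164 + 605) + 150)*(-16) = -(124/769 + 150)*(-16) = -115474*(-16)/769 = -1*(-1847584/769) = 1847584/769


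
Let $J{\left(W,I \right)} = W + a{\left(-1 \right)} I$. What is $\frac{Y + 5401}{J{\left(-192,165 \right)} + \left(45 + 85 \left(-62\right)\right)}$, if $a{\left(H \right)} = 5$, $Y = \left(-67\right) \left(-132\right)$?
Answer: $- \frac{2035}{656} \approx -3.1021$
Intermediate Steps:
$Y = 8844$
$J{\left(W,I \right)} = W + 5 I$
$\frac{Y + 5401}{J{\left(-192,165 \right)} + \left(45 + 85 \left(-62\right)\right)} = \frac{8844 + 5401}{\left(-192 + 5 \cdot 165\right) + \left(45 + 85 \left(-62\right)\right)} = \frac{14245}{\left(-192 + 825\right) + \left(45 - 5270\right)} = \frac{14245}{633 - 5225} = \frac{14245}{-4592} = 14245 \left(- \frac{1}{4592}\right) = - \frac{2035}{656}$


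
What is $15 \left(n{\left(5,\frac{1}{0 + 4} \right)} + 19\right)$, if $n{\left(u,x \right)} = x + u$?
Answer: $\frac{1455}{4} \approx 363.75$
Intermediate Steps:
$n{\left(u,x \right)} = u + x$
$15 \left(n{\left(5,\frac{1}{0 + 4} \right)} + 19\right) = 15 \left(\left(5 + \frac{1}{0 + 4}\right) + 19\right) = 15 \left(\left(5 + \frac{1}{4}\right) + 19\right) = 15 \left(\frac{21}{4} + 19\right) = 15 \cdot \frac{97}{4} = \frac{1455}{4}$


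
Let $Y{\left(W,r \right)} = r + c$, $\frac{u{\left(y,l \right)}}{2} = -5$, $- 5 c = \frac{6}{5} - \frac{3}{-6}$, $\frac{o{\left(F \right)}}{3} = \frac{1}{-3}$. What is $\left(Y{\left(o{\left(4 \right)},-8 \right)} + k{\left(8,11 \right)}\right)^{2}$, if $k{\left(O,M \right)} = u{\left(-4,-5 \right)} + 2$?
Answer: $\frac{667489}{2500} \approx 267.0$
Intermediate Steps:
$o{\left(F \right)} = -1$ ($o{\left(F \right)} = \frac{3}{-3} = 3 \left(- \frac{1}{3}\right) = -1$)
$c = - \frac{17}{50}$ ($c = - \frac{\frac{6}{5} - \frac{3}{-6}}{5} = - \frac{6 \cdot \frac{1}{5} - - \frac{1}{2}}{5} = - \frac{\frac{6}{5} + \frac{1}{2}}{5} = \left(- \frac{1}{5}\right) \frac{17}{10} = - \frac{17}{50} \approx -0.34$)
$u{\left(y,l \right)} = -10$ ($u{\left(y,l \right)} = 2 \left(-5\right) = -10$)
$k{\left(O,M \right)} = -8$ ($k{\left(O,M \right)} = -10 + 2 = -8$)
$Y{\left(W,r \right)} = - \frac{17}{50} + r$ ($Y{\left(W,r \right)} = r - \frac{17}{50} = - \frac{17}{50} + r$)
$\left(Y{\left(o{\left(4 \right)},-8 \right)} + k{\left(8,11 \right)}\right)^{2} = \left(\left(- \frac{17}{50} - 8\right) - 8\right)^{2} = \left(- \frac{417}{50} - 8\right)^{2} = \left(- \frac{817}{50}\right)^{2} = \frac{667489}{2500}$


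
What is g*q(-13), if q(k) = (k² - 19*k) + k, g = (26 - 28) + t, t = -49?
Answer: -20553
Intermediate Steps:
g = -51 (g = (26 - 28) - 49 = -2 - 49 = -51)
q(k) = k² - 18*k
g*q(-13) = -(-663)*(-18 - 13) = -(-663)*(-31) = -51*403 = -20553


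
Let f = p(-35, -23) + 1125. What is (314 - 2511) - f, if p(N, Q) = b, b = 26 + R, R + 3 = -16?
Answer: -3329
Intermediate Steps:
R = -19 (R = -3 - 16 = -19)
b = 7 (b = 26 - 19 = 7)
p(N, Q) = 7
f = 1132 (f = 7 + 1125 = 1132)
(314 - 2511) - f = (314 - 2511) - 1*1132 = -2197 - 1132 = -3329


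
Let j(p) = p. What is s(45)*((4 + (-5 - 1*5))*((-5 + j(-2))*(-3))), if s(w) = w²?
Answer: -255150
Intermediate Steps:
s(45)*((4 + (-5 - 1*5))*((-5 + j(-2))*(-3))) = 45²*((4 + (-5 - 1*5))*((-5 - 2)*(-3))) = 2025*((4 + (-5 - 5))*(-7*(-3))) = 2025*((4 - 10)*21) = 2025*(-6*21) = 2025*(-126) = -255150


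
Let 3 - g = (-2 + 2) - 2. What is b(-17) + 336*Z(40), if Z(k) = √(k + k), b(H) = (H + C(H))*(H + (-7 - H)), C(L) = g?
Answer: 84 + 1344*√5 ≈ 3089.3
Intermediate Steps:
g = 5 (g = 3 - ((-2 + 2) - 2) = 3 - (0 - 2) = 3 - 1*(-2) = 3 + 2 = 5)
C(L) = 5
b(H) = -35 - 7*H (b(H) = (H + 5)*(H + (-7 - H)) = (5 + H)*(-7) = -35 - 7*H)
Z(k) = √2*√k (Z(k) = √(2*k) = √2*√k)
b(-17) + 336*Z(40) = (-35 - 7*(-17)) + 336*(√2*√40) = (-35 + 119) + 336*(√2*(2*√10)) = 84 + 336*(4*√5) = 84 + 1344*√5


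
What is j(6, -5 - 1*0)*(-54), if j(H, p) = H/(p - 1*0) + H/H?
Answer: 54/5 ≈ 10.800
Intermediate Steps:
j(H, p) = 1 + H/p (j(H, p) = H/(p + 0) + 1 = H/p + 1 = 1 + H/p)
j(6, -5 - 1*0)*(-54) = ((6 + (-5 - 1*0))/(-5 - 1*0))*(-54) = ((6 + (-5 + 0))/(-5 + 0))*(-54) = ((6 - 5)/(-5))*(-54) = -⅕*1*(-54) = -⅕*(-54) = 54/5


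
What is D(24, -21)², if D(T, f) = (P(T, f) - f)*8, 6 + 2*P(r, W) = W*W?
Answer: 3640464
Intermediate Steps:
P(r, W) = -3 + W²/2 (P(r, W) = -3 + (W*W)/2 = -3 + W²/2)
D(T, f) = -24 - 8*f + 4*f² (D(T, f) = ((-3 + f²/2) - f)*8 = (-3 + f²/2 - f)*8 = -24 - 8*f + 4*f²)
D(24, -21)² = (-24 - 8*(-21) + 4*(-21)²)² = (-24 + 168 + 4*441)² = (-24 + 168 + 1764)² = 1908² = 3640464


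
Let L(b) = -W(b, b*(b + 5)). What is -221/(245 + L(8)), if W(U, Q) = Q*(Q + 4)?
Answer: 221/10987 ≈ 0.020115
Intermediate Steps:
W(U, Q) = Q*(4 + Q)
L(b) = -b*(4 + b*(5 + b))*(5 + b) (L(b) = -b*(b + 5)*(4 + b*(b + 5)) = -b*(5 + b)*(4 + b*(5 + b)) = -b*(4 + b*(5 + b))*(5 + b))
-221/(245 + L(8)) = -221/(245 - 1*8*(4 + 8*(5 + 8))*(5 + 8)) = -221/(245 - 1*8*(4 + 8*13)*13) = -221/(245 - 1*8*(4 + 104)*13) = -221/(245 - 1*8*108*13) = -221/(245 - 11232) = -221/(-10987) = -221*(-1/10987) = 221/10987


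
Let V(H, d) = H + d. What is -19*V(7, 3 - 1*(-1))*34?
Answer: -7106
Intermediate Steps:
-19*V(7, 3 - 1*(-1))*34 = -19*(7 + (3 - 1*(-1)))*34 = -19*(7 + (3 + 1))*34 = -19*(7 + 4)*34 = -19*11*34 = -209*34 = -7106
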